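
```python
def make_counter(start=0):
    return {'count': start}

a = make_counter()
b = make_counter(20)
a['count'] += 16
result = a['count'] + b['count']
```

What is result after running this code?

Step 1: make_counter() returns a new dict each call (immutable default 0).
Step 2: a = {'count': 0}, b = {'count': 20}.
Step 3: a['count'] += 16 = 16. result = 16 + 20 = 36

The answer is 36.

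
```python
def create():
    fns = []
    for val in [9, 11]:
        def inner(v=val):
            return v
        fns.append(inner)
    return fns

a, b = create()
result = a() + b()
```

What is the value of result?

Step 1: Default argument v=val captures val at each iteration.
Step 2: a() returns 9 (captured at first iteration), b() returns 11 (captured at second).
Step 3: result = 9 + 11 = 20

The answer is 20.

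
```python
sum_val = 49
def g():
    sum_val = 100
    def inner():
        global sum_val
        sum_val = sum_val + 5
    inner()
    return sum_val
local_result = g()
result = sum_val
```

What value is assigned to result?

Step 1: Global sum_val = 49. g() creates local sum_val = 100.
Step 2: inner() declares global sum_val and adds 5: global sum_val = 49 + 5 = 54.
Step 3: g() returns its local sum_val = 100 (unaffected by inner).
Step 4: result = global sum_val = 54

The answer is 54.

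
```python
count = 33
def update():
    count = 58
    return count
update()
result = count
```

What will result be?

Step 1: Global count = 33.
Step 2: update() creates local count = 58 (shadow, not modification).
Step 3: After update() returns, global count is unchanged. result = 33

The answer is 33.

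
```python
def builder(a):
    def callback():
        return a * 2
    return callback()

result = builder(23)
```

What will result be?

Step 1: builder(23) binds parameter a = 23.
Step 2: callback() accesses a = 23 from enclosing scope.
Step 3: result = 23 * 2 = 46

The answer is 46.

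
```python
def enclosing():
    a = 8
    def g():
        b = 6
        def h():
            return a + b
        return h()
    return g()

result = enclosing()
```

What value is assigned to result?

Step 1: enclosing() defines a = 8. g() defines b = 6.
Step 2: h() accesses both from enclosing scopes: a = 8, b = 6.
Step 3: result = 8 + 6 = 14

The answer is 14.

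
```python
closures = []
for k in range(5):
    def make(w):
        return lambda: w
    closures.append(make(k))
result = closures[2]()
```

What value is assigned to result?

Step 1: make(k) creates a new scope capturing w = k at call time.
Step 2: closures[2] = make(2), so its lambda captures w = 2.
Step 3: result = 2 (closure factory fixes late binding)

The answer is 2.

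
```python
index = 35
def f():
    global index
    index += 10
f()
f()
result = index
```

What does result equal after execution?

Step 1: index = 35.
Step 2: First f(): index = 35 + 10 = 45.
Step 3: Second f(): index = 45 + 10 = 55. result = 55

The answer is 55.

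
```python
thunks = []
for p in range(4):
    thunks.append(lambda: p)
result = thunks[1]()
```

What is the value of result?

Step 1: The loop creates 4 lambdas, all referencing the same variable p.
Step 2: After the loop, p = 3 (final value).
Step 3: thunks[1]() looks up p at call time and finds 3. This is the late binding gotcha. result = 3

The answer is 3.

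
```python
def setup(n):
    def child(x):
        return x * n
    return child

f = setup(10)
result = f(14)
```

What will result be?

Step 1: setup(10) creates a closure capturing n = 10.
Step 2: f(14) computes 14 * 10 = 140.
Step 3: result = 140

The answer is 140.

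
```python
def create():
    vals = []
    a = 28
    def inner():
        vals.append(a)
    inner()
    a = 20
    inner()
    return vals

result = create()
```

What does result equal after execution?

Step 1: a = 28. inner() appends current a to vals.
Step 2: First inner(): appends 28. Then a = 20.
Step 3: Second inner(): appends 20 (closure sees updated a). result = [28, 20]

The answer is [28, 20].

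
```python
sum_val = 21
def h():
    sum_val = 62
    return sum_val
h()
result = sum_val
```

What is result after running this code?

Step 1: Global sum_val = 21.
Step 2: h() creates local sum_val = 62 (shadow, not modification).
Step 3: After h() returns, global sum_val is unchanged. result = 21

The answer is 21.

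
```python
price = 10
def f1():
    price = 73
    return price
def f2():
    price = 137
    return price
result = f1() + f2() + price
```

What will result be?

Step 1: Each function shadows global price with its own local.
Step 2: f1() returns 73, f2() returns 137.
Step 3: Global price = 10 is unchanged. result = 73 + 137 + 10 = 220

The answer is 220.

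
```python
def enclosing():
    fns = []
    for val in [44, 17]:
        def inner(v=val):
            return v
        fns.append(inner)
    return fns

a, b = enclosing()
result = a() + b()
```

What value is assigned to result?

Step 1: Default argument v=val captures val at each iteration.
Step 2: a() returns 44 (captured at first iteration), b() returns 17 (captured at second).
Step 3: result = 44 + 17 = 61

The answer is 61.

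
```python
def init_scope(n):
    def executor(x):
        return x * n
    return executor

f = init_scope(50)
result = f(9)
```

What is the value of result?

Step 1: init_scope(50) creates a closure capturing n = 50.
Step 2: f(9) computes 9 * 50 = 450.
Step 3: result = 450

The answer is 450.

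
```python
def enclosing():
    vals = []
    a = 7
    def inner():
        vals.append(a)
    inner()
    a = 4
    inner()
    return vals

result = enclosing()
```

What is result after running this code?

Step 1: a = 7. inner() appends current a to vals.
Step 2: First inner(): appends 7. Then a = 4.
Step 3: Second inner(): appends 4 (closure sees updated a). result = [7, 4]

The answer is [7, 4].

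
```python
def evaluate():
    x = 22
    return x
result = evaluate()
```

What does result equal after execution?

Step 1: evaluate() defines x = 22 in its local scope.
Step 2: return x finds the local variable x = 22.
Step 3: result = 22

The answer is 22.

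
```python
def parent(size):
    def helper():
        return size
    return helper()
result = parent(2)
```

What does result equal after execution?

Step 1: parent(2) binds parameter size = 2.
Step 2: helper() looks up size in enclosing scope and finds the parameter size = 2.
Step 3: result = 2

The answer is 2.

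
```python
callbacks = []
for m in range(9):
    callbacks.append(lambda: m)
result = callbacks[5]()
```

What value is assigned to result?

Step 1: The loop creates 9 lambdas, all referencing the same variable m.
Step 2: After the loop, m = 8 (final value).
Step 3: callbacks[5]() looks up m at call time and finds 8. This is the late binding gotcha. result = 8

The answer is 8.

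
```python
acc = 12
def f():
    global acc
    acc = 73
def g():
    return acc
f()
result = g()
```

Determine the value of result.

Step 1: acc = 12.
Step 2: f() sets global acc = 73.
Step 3: g() reads global acc = 73. result = 73

The answer is 73.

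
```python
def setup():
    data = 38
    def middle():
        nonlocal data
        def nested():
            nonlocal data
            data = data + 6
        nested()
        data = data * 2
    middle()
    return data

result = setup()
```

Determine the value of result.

Step 1: data = 38.
Step 2: nested() adds 6: data = 38 + 6 = 44.
Step 3: middle() doubles: data = 44 * 2 = 88.
Step 4: result = 88

The answer is 88.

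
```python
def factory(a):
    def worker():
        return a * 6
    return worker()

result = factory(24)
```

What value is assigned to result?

Step 1: factory(24) binds parameter a = 24.
Step 2: worker() accesses a = 24 from enclosing scope.
Step 3: result = 24 * 6 = 144

The answer is 144.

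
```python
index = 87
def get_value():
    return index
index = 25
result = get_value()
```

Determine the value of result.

Step 1: index is first set to 87, then reassigned to 25.
Step 2: get_value() is called after the reassignment, so it looks up the current global index = 25.
Step 3: result = 25

The answer is 25.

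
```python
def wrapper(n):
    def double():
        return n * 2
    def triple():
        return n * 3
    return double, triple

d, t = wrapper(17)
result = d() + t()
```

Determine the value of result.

Step 1: Both closures capture the same n = 17.
Step 2: d() = 17 * 2 = 34, t() = 17 * 3 = 51.
Step 3: result = 34 + 51 = 85

The answer is 85.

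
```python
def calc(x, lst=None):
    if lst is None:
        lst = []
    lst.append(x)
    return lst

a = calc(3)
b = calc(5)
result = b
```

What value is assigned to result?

Step 1: None default with guard creates a NEW list each call.
Step 2: a = [3] (fresh list). b = [5] (another fresh list).
Step 3: result = [5] (this is the fix for mutable default)

The answer is [5].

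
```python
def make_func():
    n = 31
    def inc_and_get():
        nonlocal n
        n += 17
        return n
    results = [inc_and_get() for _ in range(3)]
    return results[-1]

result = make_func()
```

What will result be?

Step 1: n = 31.
Step 2: Three calls to inc_and_get(), each adding 17.
Step 3: Last value = 31 + 17 * 3 = 82

The answer is 82.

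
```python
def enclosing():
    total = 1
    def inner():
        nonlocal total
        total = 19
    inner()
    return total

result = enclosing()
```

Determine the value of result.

Step 1: enclosing() sets total = 1.
Step 2: inner() uses nonlocal to reassign total = 19.
Step 3: result = 19

The answer is 19.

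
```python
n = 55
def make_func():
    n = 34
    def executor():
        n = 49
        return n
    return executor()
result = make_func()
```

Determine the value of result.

Step 1: Three scopes define n: global (55), make_func (34), executor (49).
Step 2: executor() has its own local n = 49, which shadows both enclosing and global.
Step 3: result = 49 (local wins in LEGB)

The answer is 49.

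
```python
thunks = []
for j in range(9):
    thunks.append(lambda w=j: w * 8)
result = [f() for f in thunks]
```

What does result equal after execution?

Step 1: Default arg w=j captures j at each iteration.
Step 2: thunks[k] has w defaulting to k, returns k * 8.
Step 3: result = [0, 8, 16, 24, 32, 40, 48, 56, 64]

The answer is [0, 8, 16, 24, 32, 40, 48, 56, 64].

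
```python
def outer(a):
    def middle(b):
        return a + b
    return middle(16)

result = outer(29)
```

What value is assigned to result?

Step 1: outer(29) passes a = 29.
Step 2: middle(16) has b = 16, reads a = 29 from enclosing.
Step 3: result = 29 + 16 = 45

The answer is 45.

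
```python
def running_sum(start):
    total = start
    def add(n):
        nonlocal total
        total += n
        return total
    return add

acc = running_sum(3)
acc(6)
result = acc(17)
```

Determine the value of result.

Step 1: running_sum(3) creates closure with total = 3.
Step 2: First acc(6): total = 3 + 6 = 9.
Step 3: Second acc(17): total = 9 + 17 = 26. result = 26

The answer is 26.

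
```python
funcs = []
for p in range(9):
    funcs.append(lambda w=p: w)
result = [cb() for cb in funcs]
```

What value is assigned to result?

Step 1: Default arg w=p captures p at each iteration.
Step 2: Each lambda has its own default: 0, 1, ..., 8.
Step 3: result = [0, 1, 2, 3, 4, 5, 6, 7, 8]

The answer is [0, 1, 2, 3, 4, 5, 6, 7, 8].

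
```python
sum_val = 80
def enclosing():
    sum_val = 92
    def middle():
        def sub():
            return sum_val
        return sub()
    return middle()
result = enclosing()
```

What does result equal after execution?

Step 1: enclosing() defines sum_val = 92. middle() and sub() have no local sum_val.
Step 2: sub() checks local (none), enclosing middle() (none), enclosing enclosing() and finds sum_val = 92.
Step 3: result = 92

The answer is 92.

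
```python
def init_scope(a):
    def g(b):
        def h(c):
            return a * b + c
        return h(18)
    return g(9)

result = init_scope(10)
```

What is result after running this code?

Step 1: a = 10, b = 9, c = 18.
Step 2: h() computes a * b + c = 10 * 9 + 18 = 108.
Step 3: result = 108

The answer is 108.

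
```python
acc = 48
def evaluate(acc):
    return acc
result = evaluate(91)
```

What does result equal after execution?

Step 1: Global acc = 48.
Step 2: evaluate(91) takes parameter acc = 91, which shadows the global.
Step 3: result = 91

The answer is 91.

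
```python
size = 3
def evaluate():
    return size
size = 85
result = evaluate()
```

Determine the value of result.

Step 1: size is first set to 3, then reassigned to 85.
Step 2: evaluate() is called after the reassignment, so it looks up the current global size = 85.
Step 3: result = 85

The answer is 85.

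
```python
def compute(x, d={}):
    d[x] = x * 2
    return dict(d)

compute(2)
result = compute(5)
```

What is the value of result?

Step 1: Mutable default dict is shared across calls.
Step 2: First call adds 2: 4. Second call adds 5: 10.
Step 3: result = {2: 4, 5: 10}

The answer is {2: 4, 5: 10}.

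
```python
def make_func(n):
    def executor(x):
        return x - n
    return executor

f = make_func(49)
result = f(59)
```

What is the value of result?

Step 1: make_func(49) creates a closure capturing n = 49.
Step 2: f(59) computes 59 - 49 = 10.
Step 3: result = 10

The answer is 10.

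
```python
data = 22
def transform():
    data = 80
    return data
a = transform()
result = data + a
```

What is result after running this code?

Step 1: Global data = 22. transform() returns local data = 80.
Step 2: a = 80. Global data still = 22.
Step 3: result = 22 + 80 = 102

The answer is 102.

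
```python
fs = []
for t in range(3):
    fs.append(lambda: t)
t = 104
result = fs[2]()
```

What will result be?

Step 1: Lambdas capture the variable t by reference, not by value.
Step 2: After the loop, t is reassigned to 104.
Step 3: fs[2]() looks up the current t = 104. result = 104

The answer is 104.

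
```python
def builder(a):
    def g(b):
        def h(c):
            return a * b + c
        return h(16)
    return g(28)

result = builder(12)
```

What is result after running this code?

Step 1: a = 12, b = 28, c = 16.
Step 2: h() computes a * b + c = 12 * 28 + 16 = 352.
Step 3: result = 352

The answer is 352.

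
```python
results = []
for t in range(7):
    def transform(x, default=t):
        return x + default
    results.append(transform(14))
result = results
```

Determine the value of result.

Step 1: Default argument default=t is evaluated at function definition time.
Step 2: Each iteration creates transform with default = current t value.
Step 3: transform(14) returns 14 + default. results = [14, 15, 16, 17, 18, 19, 20]

The answer is [14, 15, 16, 17, 18, 19, 20].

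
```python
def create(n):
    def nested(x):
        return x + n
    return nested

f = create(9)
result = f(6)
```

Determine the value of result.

Step 1: create(9) creates a closure that captures n = 9.
Step 2: f(6) calls the closure with x = 6, returning 6 + 9 = 15.
Step 3: result = 15

The answer is 15.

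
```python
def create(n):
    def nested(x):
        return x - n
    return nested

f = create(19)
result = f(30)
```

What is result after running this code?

Step 1: create(19) creates a closure capturing n = 19.
Step 2: f(30) computes 30 - 19 = 11.
Step 3: result = 11

The answer is 11.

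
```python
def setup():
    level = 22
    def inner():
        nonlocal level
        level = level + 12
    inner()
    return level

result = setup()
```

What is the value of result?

Step 1: setup() sets level = 22.
Step 2: inner() uses nonlocal to modify level in setup's scope: level = 22 + 12 = 34.
Step 3: setup() returns the modified level = 34

The answer is 34.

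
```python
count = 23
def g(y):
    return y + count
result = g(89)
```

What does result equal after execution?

Step 1: count = 23 is defined globally.
Step 2: g(89) uses parameter y = 89 and looks up count from global scope = 23.
Step 3: result = 89 + 23 = 112

The answer is 112.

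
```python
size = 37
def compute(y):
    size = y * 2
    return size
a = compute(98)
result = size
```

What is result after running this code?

Step 1: Global size = 37.
Step 2: compute(98) creates local size = 98 * 2 = 196.
Step 3: Global size unchanged because no global keyword. result = 37

The answer is 37.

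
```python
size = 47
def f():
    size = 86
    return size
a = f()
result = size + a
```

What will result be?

Step 1: Global size = 47. f() returns local size = 86.
Step 2: a = 86. Global size still = 47.
Step 3: result = 47 + 86 = 133

The answer is 133.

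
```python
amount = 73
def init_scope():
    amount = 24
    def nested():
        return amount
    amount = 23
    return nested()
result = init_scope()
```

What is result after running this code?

Step 1: init_scope() sets amount = 24, then later amount = 23.
Step 2: nested() is called after amount is reassigned to 23. Closures capture variables by reference, not by value.
Step 3: result = 23

The answer is 23.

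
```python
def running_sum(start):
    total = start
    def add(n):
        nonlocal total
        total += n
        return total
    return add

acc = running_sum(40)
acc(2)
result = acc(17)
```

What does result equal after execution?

Step 1: running_sum(40) creates closure with total = 40.
Step 2: First acc(2): total = 40 + 2 = 42.
Step 3: Second acc(17): total = 42 + 17 = 59. result = 59

The answer is 59.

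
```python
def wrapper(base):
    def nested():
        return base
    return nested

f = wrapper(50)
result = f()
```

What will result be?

Step 1: wrapper(50) creates closure capturing base = 50.
Step 2: f() returns the captured base = 50.
Step 3: result = 50

The answer is 50.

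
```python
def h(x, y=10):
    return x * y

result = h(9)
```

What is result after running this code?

Step 1: h(9) uses default y = 10.
Step 2: Returns 9 * 10 = 90.
Step 3: result = 90

The answer is 90.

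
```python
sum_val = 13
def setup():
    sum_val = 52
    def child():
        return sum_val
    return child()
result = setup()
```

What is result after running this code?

Step 1: sum_val = 13 globally, but setup() defines sum_val = 52 locally.
Step 2: child() looks up sum_val. Not in local scope, so checks enclosing scope (setup) and finds sum_val = 52.
Step 3: result = 52

The answer is 52.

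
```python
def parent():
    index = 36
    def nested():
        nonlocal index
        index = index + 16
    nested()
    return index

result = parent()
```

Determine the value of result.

Step 1: parent() sets index = 36.
Step 2: nested() uses nonlocal to modify index in parent's scope: index = 36 + 16 = 52.
Step 3: parent() returns the modified index = 52

The answer is 52.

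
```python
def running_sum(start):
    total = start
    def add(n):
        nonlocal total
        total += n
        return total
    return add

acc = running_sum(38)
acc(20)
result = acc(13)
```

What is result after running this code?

Step 1: running_sum(38) creates closure with total = 38.
Step 2: First acc(20): total = 38 + 20 = 58.
Step 3: Second acc(13): total = 58 + 13 = 71. result = 71

The answer is 71.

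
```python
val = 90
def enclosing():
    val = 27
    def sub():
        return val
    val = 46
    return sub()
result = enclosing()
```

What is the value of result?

Step 1: enclosing() sets val = 27, then later val = 46.
Step 2: sub() is called after val is reassigned to 46. Closures capture variables by reference, not by value.
Step 3: result = 46

The answer is 46.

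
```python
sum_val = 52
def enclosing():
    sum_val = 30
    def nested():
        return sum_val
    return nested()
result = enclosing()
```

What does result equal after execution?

Step 1: sum_val = 52 globally, but enclosing() defines sum_val = 30 locally.
Step 2: nested() looks up sum_val. Not in local scope, so checks enclosing scope (enclosing) and finds sum_val = 30.
Step 3: result = 30

The answer is 30.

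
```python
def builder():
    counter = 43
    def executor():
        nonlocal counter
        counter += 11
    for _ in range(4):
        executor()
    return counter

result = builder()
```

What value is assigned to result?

Step 1: counter = 43.
Step 2: executor() is called 4 times in a loop, each adding 11 via nonlocal.
Step 3: counter = 43 + 11 * 4 = 87

The answer is 87.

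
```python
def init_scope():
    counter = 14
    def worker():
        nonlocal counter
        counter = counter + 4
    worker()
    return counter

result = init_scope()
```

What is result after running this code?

Step 1: init_scope() sets counter = 14.
Step 2: worker() uses nonlocal to modify counter in init_scope's scope: counter = 14 + 4 = 18.
Step 3: init_scope() returns the modified counter = 18

The answer is 18.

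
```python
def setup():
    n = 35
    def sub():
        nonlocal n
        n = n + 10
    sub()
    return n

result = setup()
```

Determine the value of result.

Step 1: setup() sets n = 35.
Step 2: sub() uses nonlocal to modify n in setup's scope: n = 35 + 10 = 45.
Step 3: setup() returns the modified n = 45

The answer is 45.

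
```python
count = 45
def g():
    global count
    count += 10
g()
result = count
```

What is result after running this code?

Step 1: count = 45 globally.
Step 2: g() modifies global count: count += 10 = 55.
Step 3: result = 55

The answer is 55.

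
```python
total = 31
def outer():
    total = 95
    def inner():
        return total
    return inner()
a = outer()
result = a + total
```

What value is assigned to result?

Step 1: outer() has local total = 95. inner() reads from enclosing.
Step 2: outer() returns 95. Global total = 31 unchanged.
Step 3: result = 95 + 31 = 126

The answer is 126.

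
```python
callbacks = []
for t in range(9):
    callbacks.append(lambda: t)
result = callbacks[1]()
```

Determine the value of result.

Step 1: The loop creates 9 lambdas, all referencing the same variable t.
Step 2: After the loop, t = 8 (final value).
Step 3: callbacks[1]() looks up t at call time and finds 8. This is the late binding gotcha. result = 8

The answer is 8.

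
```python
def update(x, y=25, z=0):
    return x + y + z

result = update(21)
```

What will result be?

Step 1: update(21) uses defaults y = 25, z = 0.
Step 2: Returns 21 + 25 + 0 = 46.
Step 3: result = 46

The answer is 46.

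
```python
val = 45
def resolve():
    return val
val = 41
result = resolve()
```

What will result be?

Step 1: val is first set to 45, then reassigned to 41.
Step 2: resolve() is called after the reassignment, so it looks up the current global val = 41.
Step 3: result = 41

The answer is 41.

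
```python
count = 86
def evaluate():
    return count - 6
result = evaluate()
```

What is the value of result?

Step 1: count = 86 is defined globally.
Step 2: evaluate() looks up count from global scope = 86, then computes 86 - 6 = 80.
Step 3: result = 80

The answer is 80.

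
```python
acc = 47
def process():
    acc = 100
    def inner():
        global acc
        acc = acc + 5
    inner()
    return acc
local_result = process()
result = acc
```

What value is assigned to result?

Step 1: Global acc = 47. process() creates local acc = 100.
Step 2: inner() declares global acc and adds 5: global acc = 47 + 5 = 52.
Step 3: process() returns its local acc = 100 (unaffected by inner).
Step 4: result = global acc = 52

The answer is 52.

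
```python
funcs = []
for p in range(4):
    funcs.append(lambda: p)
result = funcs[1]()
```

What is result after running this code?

Step 1: The loop creates 4 lambdas, all referencing the same variable p.
Step 2: After the loop, p = 3 (final value).
Step 3: funcs[1]() looks up p at call time and finds 3. This is the late binding gotcha. result = 3

The answer is 3.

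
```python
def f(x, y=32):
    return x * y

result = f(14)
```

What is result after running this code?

Step 1: f(14) uses default y = 32.
Step 2: Returns 14 * 32 = 448.
Step 3: result = 448

The answer is 448.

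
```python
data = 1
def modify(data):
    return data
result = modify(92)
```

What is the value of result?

Step 1: Global data = 1.
Step 2: modify(92) takes parameter data = 92, which shadows the global.
Step 3: result = 92

The answer is 92.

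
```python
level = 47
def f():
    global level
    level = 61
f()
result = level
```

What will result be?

Step 1: level = 47 globally.
Step 2: f() declares global level and sets it to 61.
Step 3: After f(), global level = 61. result = 61

The answer is 61.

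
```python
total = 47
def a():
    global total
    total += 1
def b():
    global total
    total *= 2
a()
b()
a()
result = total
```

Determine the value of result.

Step 1: total = 47.
Step 2: a(): total = 47 + 1 = 48.
Step 3: b(): total = 48 * 2 = 96.
Step 4: a(): total = 96 + 1 = 97

The answer is 97.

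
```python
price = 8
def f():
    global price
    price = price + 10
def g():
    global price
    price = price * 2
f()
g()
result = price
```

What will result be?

Step 1: price = 8.
Step 2: f() adds 10: price = 8 + 10 = 18.
Step 3: g() doubles: price = 18 * 2 = 36.
Step 4: result = 36

The answer is 36.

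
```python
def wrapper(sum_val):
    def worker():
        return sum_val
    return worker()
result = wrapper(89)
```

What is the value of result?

Step 1: wrapper(89) binds parameter sum_val = 89.
Step 2: worker() looks up sum_val in enclosing scope and finds the parameter sum_val = 89.
Step 3: result = 89

The answer is 89.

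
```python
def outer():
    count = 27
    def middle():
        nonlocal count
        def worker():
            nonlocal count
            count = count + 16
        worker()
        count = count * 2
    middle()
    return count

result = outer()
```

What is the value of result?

Step 1: count = 27.
Step 2: worker() adds 16: count = 27 + 16 = 43.
Step 3: middle() doubles: count = 43 * 2 = 86.
Step 4: result = 86

The answer is 86.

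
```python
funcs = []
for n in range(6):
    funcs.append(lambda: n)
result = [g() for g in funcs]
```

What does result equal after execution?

Step 1: All 6 lambdas share the same variable n.
Step 2: After the loop, n = 5.
Step 3: Each call returns 5. result = [5, 5, 5, 5, 5, 5]

The answer is [5, 5, 5, 5, 5, 5].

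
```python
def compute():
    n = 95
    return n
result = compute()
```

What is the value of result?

Step 1: compute() defines n = 95 in its local scope.
Step 2: return n finds the local variable n = 95.
Step 3: result = 95

The answer is 95.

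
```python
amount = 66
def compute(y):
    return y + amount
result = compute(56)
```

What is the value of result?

Step 1: amount = 66 is defined globally.
Step 2: compute(56) uses parameter y = 56 and looks up amount from global scope = 66.
Step 3: result = 56 + 66 = 122

The answer is 122.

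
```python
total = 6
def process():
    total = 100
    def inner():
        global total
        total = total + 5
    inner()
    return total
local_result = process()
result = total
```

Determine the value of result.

Step 1: Global total = 6. process() creates local total = 100.
Step 2: inner() declares global total and adds 5: global total = 6 + 5 = 11.
Step 3: process() returns its local total = 100 (unaffected by inner).
Step 4: result = global total = 11

The answer is 11.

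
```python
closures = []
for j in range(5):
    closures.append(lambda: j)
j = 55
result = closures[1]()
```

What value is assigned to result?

Step 1: Lambdas capture the variable j by reference, not by value.
Step 2: After the loop, j is reassigned to 55.
Step 3: closures[1]() looks up the current j = 55. result = 55

The answer is 55.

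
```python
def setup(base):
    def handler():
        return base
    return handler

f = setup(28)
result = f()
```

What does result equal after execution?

Step 1: setup(28) creates closure capturing base = 28.
Step 2: f() returns the captured base = 28.
Step 3: result = 28

The answer is 28.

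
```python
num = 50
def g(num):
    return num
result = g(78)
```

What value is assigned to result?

Step 1: Global num = 50.
Step 2: g(78) takes parameter num = 78, which shadows the global.
Step 3: result = 78

The answer is 78.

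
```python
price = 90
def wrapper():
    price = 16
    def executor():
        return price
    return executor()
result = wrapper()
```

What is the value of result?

Step 1: price = 90 globally, but wrapper() defines price = 16 locally.
Step 2: executor() looks up price. Not in local scope, so checks enclosing scope (wrapper) and finds price = 16.
Step 3: result = 16

The answer is 16.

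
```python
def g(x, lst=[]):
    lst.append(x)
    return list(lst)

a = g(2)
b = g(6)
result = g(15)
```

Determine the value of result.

Step 1: Default list is shared. list() creates copies for return values.
Step 2: Internal list grows: [2] -> [2, 6] -> [2, 6, 15].
Step 3: result = [2, 6, 15]

The answer is [2, 6, 15].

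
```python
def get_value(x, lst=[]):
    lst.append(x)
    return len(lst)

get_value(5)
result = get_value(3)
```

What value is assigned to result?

Step 1: Mutable default list persists between calls.
Step 2: First call: lst = [5], len = 1. Second call: lst = [5, 3], len = 2.
Step 3: result = 2

The answer is 2.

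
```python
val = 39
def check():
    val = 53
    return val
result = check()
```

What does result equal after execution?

Step 1: Global val = 39.
Step 2: check() creates local val = 53, shadowing the global.
Step 3: Returns local val = 53. result = 53

The answer is 53.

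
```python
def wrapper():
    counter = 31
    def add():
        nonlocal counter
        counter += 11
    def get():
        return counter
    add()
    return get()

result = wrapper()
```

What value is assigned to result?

Step 1: counter = 31. add() modifies it via nonlocal, get() reads it.
Step 2: add() makes counter = 31 + 11 = 42.
Step 3: get() returns 42. result = 42

The answer is 42.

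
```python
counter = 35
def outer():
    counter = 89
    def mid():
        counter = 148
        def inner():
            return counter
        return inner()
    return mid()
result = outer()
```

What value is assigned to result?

Step 1: Three levels of shadowing: global 35, outer 89, mid 148.
Step 2: inner() finds counter = 148 in enclosing mid() scope.
Step 3: result = 148

The answer is 148.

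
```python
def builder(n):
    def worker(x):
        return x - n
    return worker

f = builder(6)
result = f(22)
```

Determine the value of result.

Step 1: builder(6) creates a closure capturing n = 6.
Step 2: f(22) computes 22 - 6 = 16.
Step 3: result = 16

The answer is 16.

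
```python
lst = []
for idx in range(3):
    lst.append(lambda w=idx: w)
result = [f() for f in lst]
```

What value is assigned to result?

Step 1: Default arg w=idx captures idx at each iteration.
Step 2: Each lambda has its own default: 0, 1, ..., 2.
Step 3: result = [0, 1, 2]

The answer is [0, 1, 2].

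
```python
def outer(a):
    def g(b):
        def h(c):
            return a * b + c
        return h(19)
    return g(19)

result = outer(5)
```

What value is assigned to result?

Step 1: a = 5, b = 19, c = 19.
Step 2: h() computes a * b + c = 5 * 19 + 19 = 114.
Step 3: result = 114

The answer is 114.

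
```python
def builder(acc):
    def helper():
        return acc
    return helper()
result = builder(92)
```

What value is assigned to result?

Step 1: builder(92) binds parameter acc = 92.
Step 2: helper() looks up acc in enclosing scope and finds the parameter acc = 92.
Step 3: result = 92

The answer is 92.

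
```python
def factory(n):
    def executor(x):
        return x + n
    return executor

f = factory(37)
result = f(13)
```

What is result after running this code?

Step 1: factory(37) creates a closure that captures n = 37.
Step 2: f(13) calls the closure with x = 13, returning 13 + 37 = 50.
Step 3: result = 50

The answer is 50.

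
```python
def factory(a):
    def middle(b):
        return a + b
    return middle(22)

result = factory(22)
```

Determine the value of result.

Step 1: factory(22) passes a = 22.
Step 2: middle(22) has b = 22, reads a = 22 from enclosing.
Step 3: result = 22 + 22 = 44

The answer is 44.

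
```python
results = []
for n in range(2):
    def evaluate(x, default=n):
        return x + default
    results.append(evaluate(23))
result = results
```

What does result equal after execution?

Step 1: Default argument default=n is evaluated at function definition time.
Step 2: Each iteration creates evaluate with default = current n value.
Step 3: evaluate(23) returns 23 + default. results = [23, 24]

The answer is [23, 24].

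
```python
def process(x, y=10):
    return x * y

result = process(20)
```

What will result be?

Step 1: process(20) uses default y = 10.
Step 2: Returns 20 * 10 = 200.
Step 3: result = 200

The answer is 200.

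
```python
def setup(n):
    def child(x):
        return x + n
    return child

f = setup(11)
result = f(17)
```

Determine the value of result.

Step 1: setup(11) creates a closure that captures n = 11.
Step 2: f(17) calls the closure with x = 17, returning 17 + 11 = 28.
Step 3: result = 28

The answer is 28.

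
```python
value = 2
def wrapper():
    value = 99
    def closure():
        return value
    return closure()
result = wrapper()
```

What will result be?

Step 1: value = 2 globally, but wrapper() defines value = 99 locally.
Step 2: closure() looks up value. Not in local scope, so checks enclosing scope (wrapper) and finds value = 99.
Step 3: result = 99

The answer is 99.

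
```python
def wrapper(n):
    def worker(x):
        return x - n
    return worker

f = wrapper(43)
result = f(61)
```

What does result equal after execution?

Step 1: wrapper(43) creates a closure capturing n = 43.
Step 2: f(61) computes 61 - 43 = 18.
Step 3: result = 18

The answer is 18.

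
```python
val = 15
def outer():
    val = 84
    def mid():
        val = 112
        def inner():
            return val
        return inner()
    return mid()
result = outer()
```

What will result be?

Step 1: Three levels of shadowing: global 15, outer 84, mid 112.
Step 2: inner() finds val = 112 in enclosing mid() scope.
Step 3: result = 112

The answer is 112.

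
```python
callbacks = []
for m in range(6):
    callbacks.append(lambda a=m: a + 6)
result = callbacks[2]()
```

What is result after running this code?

Step 1: Default argument a=m captures m's value at definition time.
Step 2: callbacks[2] was defined when m = 2, so a defaults to 2.
Step 3: result = 2 + 6 = 8 (default arg fixes the late binding issue)

The answer is 8.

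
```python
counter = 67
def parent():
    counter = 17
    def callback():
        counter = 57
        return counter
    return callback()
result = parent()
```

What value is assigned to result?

Step 1: Three scopes define counter: global (67), parent (17), callback (57).
Step 2: callback() has its own local counter = 57, which shadows both enclosing and global.
Step 3: result = 57 (local wins in LEGB)

The answer is 57.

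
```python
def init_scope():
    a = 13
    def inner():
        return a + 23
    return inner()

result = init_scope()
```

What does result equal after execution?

Step 1: init_scope() defines a = 13.
Step 2: inner() reads a = 13 from enclosing scope, returns 13 + 23 = 36.
Step 3: result = 36

The answer is 36.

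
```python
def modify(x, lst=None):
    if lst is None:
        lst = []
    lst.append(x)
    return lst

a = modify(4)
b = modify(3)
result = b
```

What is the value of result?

Step 1: None default with guard creates a NEW list each call.
Step 2: a = [4] (fresh list). b = [3] (another fresh list).
Step 3: result = [3] (this is the fix for mutable default)

The answer is [3].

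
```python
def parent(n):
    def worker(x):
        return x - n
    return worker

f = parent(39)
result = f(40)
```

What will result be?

Step 1: parent(39) creates a closure capturing n = 39.
Step 2: f(40) computes 40 - 39 = 1.
Step 3: result = 1

The answer is 1.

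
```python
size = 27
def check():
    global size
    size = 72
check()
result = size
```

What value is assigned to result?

Step 1: size = 27 globally.
Step 2: check() declares global size and sets it to 72.
Step 3: After check(), global size = 72. result = 72

The answer is 72.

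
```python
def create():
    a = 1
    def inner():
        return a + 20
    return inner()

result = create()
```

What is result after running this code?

Step 1: create() defines a = 1.
Step 2: inner() reads a = 1 from enclosing scope, returns 1 + 20 = 21.
Step 3: result = 21

The answer is 21.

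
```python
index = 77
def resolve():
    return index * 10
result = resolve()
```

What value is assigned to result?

Step 1: index = 77 is defined globally.
Step 2: resolve() looks up index from global scope = 77, then computes 77 * 10 = 770.
Step 3: result = 770

The answer is 770.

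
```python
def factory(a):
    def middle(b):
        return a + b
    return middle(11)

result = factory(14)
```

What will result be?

Step 1: factory(14) passes a = 14.
Step 2: middle(11) has b = 11, reads a = 14 from enclosing.
Step 3: result = 14 + 11 = 25

The answer is 25.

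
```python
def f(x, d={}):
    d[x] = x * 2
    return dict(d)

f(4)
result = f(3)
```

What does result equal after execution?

Step 1: Mutable default dict is shared across calls.
Step 2: First call adds 4: 8. Second call adds 3: 6.
Step 3: result = {4: 8, 3: 6}

The answer is {4: 8, 3: 6}.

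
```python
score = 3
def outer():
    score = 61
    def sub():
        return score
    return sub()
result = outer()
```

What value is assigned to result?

Step 1: score = 3 globally, but outer() defines score = 61 locally.
Step 2: sub() looks up score. Not in local scope, so checks enclosing scope (outer) and finds score = 61.
Step 3: result = 61

The answer is 61.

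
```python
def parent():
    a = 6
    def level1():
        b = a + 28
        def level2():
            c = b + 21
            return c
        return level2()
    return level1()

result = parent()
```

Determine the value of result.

Step 1: a = 6. b = a + 28 = 34.
Step 2: c = b + 21 = 34 + 21 = 55.
Step 3: result = 55

The answer is 55.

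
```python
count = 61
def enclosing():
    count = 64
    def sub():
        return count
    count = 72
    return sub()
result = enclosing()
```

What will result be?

Step 1: enclosing() sets count = 64, then later count = 72.
Step 2: sub() is called after count is reassigned to 72. Closures capture variables by reference, not by value.
Step 3: result = 72

The answer is 72.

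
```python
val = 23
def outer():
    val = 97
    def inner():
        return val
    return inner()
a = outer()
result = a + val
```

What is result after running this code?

Step 1: outer() has local val = 97. inner() reads from enclosing.
Step 2: outer() returns 97. Global val = 23 unchanged.
Step 3: result = 97 + 23 = 120

The answer is 120.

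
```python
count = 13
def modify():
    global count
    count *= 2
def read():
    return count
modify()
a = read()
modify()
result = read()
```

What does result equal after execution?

Step 1: count = 13.
Step 2: First modify(): count = 13 * 2 = 26.
Step 3: Second modify(): count = 26 * 2 = 52.
Step 4: read() returns 52

The answer is 52.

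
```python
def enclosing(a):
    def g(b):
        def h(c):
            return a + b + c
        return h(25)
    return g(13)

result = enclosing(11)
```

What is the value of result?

Step 1: a = 11, b = 13, c = 25 across three nested scopes.
Step 2: h() accesses all three via LEGB rule.
Step 3: result = 11 + 13 + 25 = 49

The answer is 49.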